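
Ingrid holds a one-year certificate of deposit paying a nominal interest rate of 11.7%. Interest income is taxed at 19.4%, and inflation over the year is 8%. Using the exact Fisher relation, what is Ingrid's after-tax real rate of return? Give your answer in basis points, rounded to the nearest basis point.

After-tax nominal return = 11.7% × (1 − 0.194) = 9.4302%.
1 + r = 1.094302 / 1.08000 = 1.013243
After-tax real rate = 1.013243 − 1 → 132 basis points.

132 basis points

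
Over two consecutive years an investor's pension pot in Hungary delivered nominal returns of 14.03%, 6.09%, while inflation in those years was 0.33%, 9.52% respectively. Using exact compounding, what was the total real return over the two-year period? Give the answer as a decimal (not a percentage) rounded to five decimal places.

0.10095

Nominal growth factor = 1.1403 × 1.0609 = 1.209744
Price-level growth factor = 1.0033 × 1.0952 = 1.098814
Real growth factor = 1.209744 / 1.098814 = 1.100954
Total real return = 1.100954 − 1 → 0.10095.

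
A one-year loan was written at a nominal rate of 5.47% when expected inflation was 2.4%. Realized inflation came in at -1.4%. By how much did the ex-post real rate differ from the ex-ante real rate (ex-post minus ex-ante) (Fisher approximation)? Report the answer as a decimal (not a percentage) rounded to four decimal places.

0.0380

Ex-ante: 5.47% − 2.4% = 3.070%
Ex-post: 5.47% − (-1.4%) = 6.870%
Difference (ex-post − ex-ante) = 3.8000% → 0.0380.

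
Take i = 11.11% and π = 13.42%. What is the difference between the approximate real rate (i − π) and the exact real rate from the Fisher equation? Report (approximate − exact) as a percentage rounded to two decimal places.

-0.27%

Approximate: r ≈ 11.110% − 13.420% = -2.3100%
Exact: (1 + 0.1111)/(1 + 0.1342) − 1 = -2.0367%
Error = -2.3100% − (-2.0367%) = -0.2733% → -0.27%.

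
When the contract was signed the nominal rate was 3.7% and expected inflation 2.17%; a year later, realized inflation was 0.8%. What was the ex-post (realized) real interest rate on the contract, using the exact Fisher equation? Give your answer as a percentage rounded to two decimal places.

Ex-post: (1 + 0.0370)/(1 + 0.0080) − 1 = 2.8770%
So the realized real rate is 2.88%.

2.88%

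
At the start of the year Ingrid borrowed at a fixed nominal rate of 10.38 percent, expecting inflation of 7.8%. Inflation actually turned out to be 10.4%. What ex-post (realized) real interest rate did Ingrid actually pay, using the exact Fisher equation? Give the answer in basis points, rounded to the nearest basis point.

-2 basis points

Ex-post: (1 + 0.1038)/(1 + 0.1040) − 1 = -0.0181%
So the realized real rate is -2 basis points.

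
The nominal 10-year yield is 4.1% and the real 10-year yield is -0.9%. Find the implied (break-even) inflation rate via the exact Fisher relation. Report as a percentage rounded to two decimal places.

(1 + π) = (1 + i)/(1 + r) = 1.04100 / 0.99100 = 1.050454
Break-even inflation = 1.050454 − 1 → 5.05%.

5.05%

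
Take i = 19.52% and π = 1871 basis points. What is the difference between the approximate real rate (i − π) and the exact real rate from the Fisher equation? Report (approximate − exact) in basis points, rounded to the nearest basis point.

Approximate: r ≈ 19.520% − 18.710% = 0.8100%
Exact: (1 + 0.1952)/(1 + 0.1871) − 1 = 0.6823%
Error = 0.8100% − 0.6823% = 0.1277% → 13 basis points.

13 basis points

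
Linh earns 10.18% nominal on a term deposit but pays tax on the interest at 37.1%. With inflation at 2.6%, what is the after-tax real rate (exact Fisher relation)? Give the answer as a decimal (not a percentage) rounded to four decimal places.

0.0371

After-tax nominal return = 10.18% × (1 − 0.371) = 6.40322%.
1 + r = 1.0640322 / 1.02600 = 1.037068
After-tax real rate = 1.037068 − 1 → 0.0371.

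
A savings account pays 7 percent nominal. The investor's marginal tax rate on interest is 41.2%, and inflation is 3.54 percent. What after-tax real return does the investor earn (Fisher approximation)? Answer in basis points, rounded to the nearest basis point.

58 basis points

After-tax nominal return = 7% × (1 − 0.412) = 4.1160%.
r ≈ 4.1160% − 3.54% → 58 basis points.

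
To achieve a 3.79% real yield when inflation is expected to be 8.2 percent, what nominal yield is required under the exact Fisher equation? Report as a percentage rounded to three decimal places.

12.301%

(1 + i) = (1 + r)(1 + π) = 1.03790 × 1.08200 = 1.1230078
i = 1.1230078 − 1, so the required nominal rate is 12.301%.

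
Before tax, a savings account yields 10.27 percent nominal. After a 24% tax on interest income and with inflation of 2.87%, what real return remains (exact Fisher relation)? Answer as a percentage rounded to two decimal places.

4.80%

After-tax nominal return = 10.27% × (1 − 0.24) = 7.8052%.
1 + r = 1.078052 / 1.02870 = 1.047975
After-tax real rate = 1.047975 − 1 → 4.80%.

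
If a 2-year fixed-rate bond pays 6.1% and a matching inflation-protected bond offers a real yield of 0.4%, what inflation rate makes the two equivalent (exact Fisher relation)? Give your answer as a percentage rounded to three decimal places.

(1 + π) = (1 + i)/(1 + r) = 1.06100 / 1.00400 = 1.056773
Break-even inflation = 1.056773 − 1 → 5.677%.

5.677%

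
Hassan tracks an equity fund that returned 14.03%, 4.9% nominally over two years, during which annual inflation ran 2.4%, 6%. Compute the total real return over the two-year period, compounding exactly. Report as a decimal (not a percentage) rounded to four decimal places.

0.1020

Compound the nominal returns: 1.1403 × 1.0490 = 1.196175.
Compound inflation: 1.0240 × 1.0600 = 1.085440.
Deflate: 1.196175 / 1.085440 = 1.102018.
Total real return = 1.102018 − 1 → 0.1020.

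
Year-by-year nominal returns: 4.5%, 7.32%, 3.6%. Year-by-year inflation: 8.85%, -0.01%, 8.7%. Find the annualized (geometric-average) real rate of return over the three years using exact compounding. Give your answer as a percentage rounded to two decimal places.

Nominal growth factor = 1.0450 × 1.0732 × 1.0360 = 1.16186778
Price-level growth factor = 1.0885 × 0.9999 × 1.0870 = 1.18308118
Real growth factor = 1.16186778 / 1.18308118 = 0.98206937
Annualized real rate = 0.98206937^(1/3) − 1 = -0.6013% → -0.60%.

-0.60%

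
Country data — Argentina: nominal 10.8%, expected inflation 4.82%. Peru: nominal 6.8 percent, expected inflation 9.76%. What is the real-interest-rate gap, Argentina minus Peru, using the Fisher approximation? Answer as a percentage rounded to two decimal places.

8.94%

Argentina: 10.8% − 4.82% = 5.980%
Peru: 6.8% − 9.76% = -2.960%
Differential = 8.940% → 8.94%.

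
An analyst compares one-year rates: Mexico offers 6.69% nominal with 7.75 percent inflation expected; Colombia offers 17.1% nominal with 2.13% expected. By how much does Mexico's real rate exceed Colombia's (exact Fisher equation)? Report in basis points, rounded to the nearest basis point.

-1564 basis points

Mexico: (1 + 0.0669)/(1 + 0.0775) − 1 = -0.9838%
Colombia: (1 + 0.1710)/(1 + 0.0213) − 1 = 14.6578%
Differential = -0.9838% − 14.6578% = -15.6415% → -1564 basis points.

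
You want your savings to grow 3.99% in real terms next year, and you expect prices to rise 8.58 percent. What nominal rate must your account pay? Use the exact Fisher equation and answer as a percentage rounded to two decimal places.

12.91%

(1 + i) = (1 + r)(1 + π) = 1.03990 × 1.08580 = 1.12912342
i = 1.12912342 − 1, so the required nominal rate is 12.91%.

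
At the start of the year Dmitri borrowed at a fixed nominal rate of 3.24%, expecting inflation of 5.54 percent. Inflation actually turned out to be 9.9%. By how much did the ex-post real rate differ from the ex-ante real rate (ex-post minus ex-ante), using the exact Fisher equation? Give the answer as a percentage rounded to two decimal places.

Ex-ante: (1 + 0.0324)/(1 + 0.0554) − 1 = -2.1793%
Ex-post: (1 + 0.0324)/(1 + 0.0990) − 1 = -6.0601%
Difference (ex-post − ex-ante) = -3.8808% → -3.88%.

-3.88%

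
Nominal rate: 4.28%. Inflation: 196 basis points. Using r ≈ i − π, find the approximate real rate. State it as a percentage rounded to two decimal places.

2.32%

r ≈ i − π = 4.28% − 1.96% = 2.32%.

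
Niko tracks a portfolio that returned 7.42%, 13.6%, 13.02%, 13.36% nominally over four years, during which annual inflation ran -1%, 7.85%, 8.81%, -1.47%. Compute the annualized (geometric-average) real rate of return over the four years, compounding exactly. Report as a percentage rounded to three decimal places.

Nominal growth factor = 1.0742 × 1.1360 × 1.1302 × 1.1336 = 1.56343064
Price-level growth factor = 0.9900 × 1.0785 × 1.0881 × 0.9853 = 1.14470252
Real growth factor = 1.56343064 / 1.14470252 = 1.36579646
Annualized real rate = 1.36579646^(1/4) − 1 = 8.1052% → 8.105%.

8.105%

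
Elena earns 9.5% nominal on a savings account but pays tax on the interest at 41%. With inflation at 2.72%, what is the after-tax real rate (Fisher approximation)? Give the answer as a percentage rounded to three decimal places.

After-tax nominal return = 9.5% × (1 − 0.41) = 5.6050%.
r ≈ 5.6050% − 2.72% → 2.885%.

2.885%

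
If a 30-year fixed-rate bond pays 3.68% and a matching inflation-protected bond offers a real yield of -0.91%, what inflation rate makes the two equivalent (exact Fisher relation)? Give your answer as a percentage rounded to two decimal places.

(1 + π) = (1 + i)/(1 + r) = 1.03680 / 0.99090 = 1.046322
Break-even inflation = 1.046322 − 1 → 4.63%.

4.63%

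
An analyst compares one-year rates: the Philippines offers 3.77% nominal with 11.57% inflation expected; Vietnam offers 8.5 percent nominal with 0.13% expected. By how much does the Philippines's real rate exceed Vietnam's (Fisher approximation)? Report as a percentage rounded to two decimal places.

-16.17%

The Philippines: 3.77% − 11.57% = -7.800%
Vietnam: 8.5% − 0.13% = 8.370%
Differential = -16.170% → -16.17%.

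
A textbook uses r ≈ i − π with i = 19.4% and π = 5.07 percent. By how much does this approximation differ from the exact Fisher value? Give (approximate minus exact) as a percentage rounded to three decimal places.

0.691%

Approximate: r ≈ 19.400% − 5.070% = 14.3300%
Exact: (1 + 0.1940)/(1 + 0.0507) − 1 = 13.63853%
Error = 14.3300% − 13.63853% = 0.69147% → 0.691%.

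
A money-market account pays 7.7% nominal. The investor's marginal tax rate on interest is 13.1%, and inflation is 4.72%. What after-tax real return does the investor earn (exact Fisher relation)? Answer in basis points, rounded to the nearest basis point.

After-tax nominal return = 7.7% × (1 − 0.131) = 6.6913%.
1 + r = 1.066913 / 1.04720 = 1.018824
After-tax real rate = 1.018824 − 1 → 188 basis points.

188 basis points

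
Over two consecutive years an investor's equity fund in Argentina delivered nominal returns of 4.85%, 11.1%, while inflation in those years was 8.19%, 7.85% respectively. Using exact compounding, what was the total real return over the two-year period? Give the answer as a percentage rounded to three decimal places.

Nominal growth factor = 1.0485 × 1.1110 = 1.164884
Price-level growth factor = 1.0819 × 1.0785 = 1.166829
Real growth factor = 1.164884 / 1.166829 = 0.998333
Total real return = 0.998333 − 1 → -0.167%.

-0.167%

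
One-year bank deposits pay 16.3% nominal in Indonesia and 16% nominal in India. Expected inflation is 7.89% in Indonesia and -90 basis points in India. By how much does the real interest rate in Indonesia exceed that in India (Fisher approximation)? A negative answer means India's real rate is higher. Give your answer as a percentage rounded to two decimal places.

-8.49%

Indonesia: 16.3% − 7.89% = 8.410%
India: 16% − (-0.9%) = 16.900%
Differential = -8.490% → -8.49%.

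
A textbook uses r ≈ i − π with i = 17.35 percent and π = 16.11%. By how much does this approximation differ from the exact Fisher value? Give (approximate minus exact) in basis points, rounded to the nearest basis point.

17 basis points

Approximate: r ≈ 17.350% − 16.110% = 1.2400%
Exact: (1 + 0.1735)/(1 + 0.1611) − 1 = 1.0680%
Error = 1.2400% − 1.0680% = 0.1720% → 17 basis points.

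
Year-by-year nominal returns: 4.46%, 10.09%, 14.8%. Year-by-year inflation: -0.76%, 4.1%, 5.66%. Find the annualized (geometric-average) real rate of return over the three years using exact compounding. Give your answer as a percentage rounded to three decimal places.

6.544%

Compound the nominal returns: 1.0446 × 1.1009 × 1.1480 = 1.32020016.
Compound inflation: 0.9924 × 1.0410 × 1.0566 = 1.09156120.
Deflate: 1.32020016 / 1.09156120 = 1.20946050.
Annualized real rate = 1.20946050^(1/3) − 1 = 6.5444% → 6.544%.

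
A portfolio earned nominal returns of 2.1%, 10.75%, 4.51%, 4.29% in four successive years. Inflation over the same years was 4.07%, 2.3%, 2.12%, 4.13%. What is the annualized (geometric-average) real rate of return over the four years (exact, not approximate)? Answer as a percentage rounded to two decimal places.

2.15%

Nominal growth factor = 1.0210 × 1.1075 × 1.0451 × 1.0429 = 1.23245194
Price-level growth factor = 1.0407 × 1.0230 × 1.0212 × 1.0413 = 1.13210801
Real growth factor = 1.23245194 / 1.13210801 = 1.08863459
Annualized real rate = 1.08863459^(1/4) − 1 = 2.1458% → 2.15%.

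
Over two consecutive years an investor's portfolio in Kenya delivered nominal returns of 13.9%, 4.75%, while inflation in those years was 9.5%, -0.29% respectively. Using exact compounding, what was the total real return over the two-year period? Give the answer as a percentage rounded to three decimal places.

9.276%

Nominal growth factor = 1.1390 × 1.0475 = 1.193103
Price-level growth factor = 1.0950 × 0.9971 = 1.091825
Real growth factor = 1.193103 / 1.091825 = 1.092760
Total real return = 1.092760 − 1 → 9.276%.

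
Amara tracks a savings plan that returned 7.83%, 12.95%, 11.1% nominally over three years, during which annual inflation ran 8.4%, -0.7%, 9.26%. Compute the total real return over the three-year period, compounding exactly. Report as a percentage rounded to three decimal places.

15.054%

Compound the nominal returns: 1.0783 × 1.1295 × 1.1110 = 1.353131.
Compound inflation: 1.0840 × 0.9930 × 1.0926 = 1.176088.
Deflate: 1.353131 / 1.176088 = 1.150536.
Total real return = 1.150536 − 1 → 15.054%.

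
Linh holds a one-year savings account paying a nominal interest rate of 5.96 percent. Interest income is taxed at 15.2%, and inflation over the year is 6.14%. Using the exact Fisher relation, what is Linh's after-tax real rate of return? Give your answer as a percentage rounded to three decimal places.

After-tax nominal return = 5.96% × (1 − 0.152) = 5.05408%.
1 + r = 1.0505408 / 1.06140 = 0.989769
After-tax real rate = 0.989769 − 1 → -1.023%.

-1.023%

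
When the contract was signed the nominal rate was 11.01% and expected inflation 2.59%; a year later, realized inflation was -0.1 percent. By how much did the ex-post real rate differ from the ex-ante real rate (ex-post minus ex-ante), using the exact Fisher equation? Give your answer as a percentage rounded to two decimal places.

2.91%

Ex-ante: (1 + 0.1101)/(1 + 0.0259) − 1 = 8.2074%
Ex-post: (1 + 0.1101)/(1 − 0.0010) − 1 = 11.1211%
Difference (ex-post − ex-ante) = 2.9137% → 2.91%.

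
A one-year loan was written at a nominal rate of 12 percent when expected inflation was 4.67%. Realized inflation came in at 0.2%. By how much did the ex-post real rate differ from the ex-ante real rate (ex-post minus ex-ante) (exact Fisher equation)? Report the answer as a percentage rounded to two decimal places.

4.77%

Ex-ante: (1 + 0.1200)/(1 + 0.0467) − 1 = 7.0030%
Ex-post: (1 + 0.1200)/(1 + 0.0020) − 1 = 11.7764%
Difference (ex-post − ex-ante) = 4.7735% → 4.77%.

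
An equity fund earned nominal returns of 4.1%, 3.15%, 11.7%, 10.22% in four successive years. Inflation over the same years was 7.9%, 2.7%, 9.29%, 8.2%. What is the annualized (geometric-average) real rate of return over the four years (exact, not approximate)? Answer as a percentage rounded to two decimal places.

Compound the nominal returns: 1.0410 × 1.0315 × 1.1170 × 1.1022 = 1.32200635.
Compound inflation: 1.0790 × 1.0270 × 1.0929 × 1.0820 = 1.31038700.
Deflate: 1.32200635 / 1.31038700 = 1.00886712.
Annualized real rate = 1.00886712^(1/4) − 1 = 0.2209% → 0.22%.

0.22%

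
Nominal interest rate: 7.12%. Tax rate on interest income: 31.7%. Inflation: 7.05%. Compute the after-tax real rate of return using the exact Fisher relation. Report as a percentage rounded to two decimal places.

After-tax nominal return = 7.12% × (1 − 0.317) = 4.86296%.
1 + r = 1.0486296 / 1.07050 = 0.979570
After-tax real rate = 0.979570 − 1 → -2.04%.

-2.04%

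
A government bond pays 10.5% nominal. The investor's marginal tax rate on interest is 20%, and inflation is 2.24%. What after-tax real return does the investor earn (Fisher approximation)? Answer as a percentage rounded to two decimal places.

6.16%

After-tax nominal return = 10.5% × (1 − 0.2) = 8.4000%.
r ≈ 8.4000% − 2.24% → 6.16%.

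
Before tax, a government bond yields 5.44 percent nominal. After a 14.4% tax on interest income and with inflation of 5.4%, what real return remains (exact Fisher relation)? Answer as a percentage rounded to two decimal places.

-0.71%

After-tax nominal return = 5.44% × (1 − 0.144) = 4.65664%.
1 + r = 1.0465664 / 1.05400 = 0.992947
After-tax real rate = 0.992947 − 1 → -0.71%.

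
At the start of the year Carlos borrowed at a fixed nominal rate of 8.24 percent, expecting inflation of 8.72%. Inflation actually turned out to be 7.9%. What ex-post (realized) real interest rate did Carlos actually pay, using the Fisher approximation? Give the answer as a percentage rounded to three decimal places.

0.340%

Ex-post: 8.24% − 7.9% = 0.340%
So the realized real rate is 0.340%.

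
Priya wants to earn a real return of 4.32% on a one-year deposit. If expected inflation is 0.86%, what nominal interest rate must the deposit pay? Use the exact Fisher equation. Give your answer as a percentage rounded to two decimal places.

5.22%

(1 + i) = (1 + r)(1 + π) = 1.04320 × 1.00860 = 1.05217152
i = 1.05217152 − 1, so the required nominal rate is 5.22%.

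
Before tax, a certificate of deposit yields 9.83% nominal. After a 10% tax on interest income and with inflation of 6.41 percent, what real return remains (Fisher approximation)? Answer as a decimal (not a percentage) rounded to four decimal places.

After-tax nominal return = 9.83% × (1 − 0.1) = 8.8470%.
r ≈ 8.8470% − 6.41% → 0.0244.

0.0244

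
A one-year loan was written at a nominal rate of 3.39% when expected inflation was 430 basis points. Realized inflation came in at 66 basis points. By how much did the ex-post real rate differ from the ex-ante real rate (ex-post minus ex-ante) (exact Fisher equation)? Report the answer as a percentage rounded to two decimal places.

Ex-ante: (1 + 0.0339)/(1 + 0.0430) − 1 = -0.8725%
Ex-post: (1 + 0.0339)/(1 + 0.0066) − 1 = 2.7121%
Difference (ex-post − ex-ante) = 3.5846% → 3.58%.

3.58%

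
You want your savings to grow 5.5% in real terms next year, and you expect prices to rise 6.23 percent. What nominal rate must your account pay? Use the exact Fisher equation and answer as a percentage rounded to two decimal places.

(1 + i) = (1 + r)(1 + π) = 1.05500 × 1.06230 = 1.1207265
i = 1.1207265 − 1, so the required nominal rate is 12.07%.

12.07%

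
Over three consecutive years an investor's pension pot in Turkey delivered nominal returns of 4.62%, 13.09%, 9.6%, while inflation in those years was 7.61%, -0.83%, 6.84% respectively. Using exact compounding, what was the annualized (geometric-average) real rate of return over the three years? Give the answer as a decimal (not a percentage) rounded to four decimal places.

0.0438

Compound the nominal returns: 1.0462 × 1.1309 × 1.0960 = 1.29672975.
Compound inflation: 1.0761 × 0.9917 × 1.0684 = 1.14016269.
Deflate: 1.29672975 / 1.14016269 = 1.13731993.
Annualized real rate = 1.13731993^(1/3) − 1 = 4.3825% → 0.0438.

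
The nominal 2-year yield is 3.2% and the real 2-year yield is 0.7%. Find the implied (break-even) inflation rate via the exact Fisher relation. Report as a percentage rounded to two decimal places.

2.48%

(1 + π) = (1 + i)/(1 + r) = 1.03200 / 1.00700 = 1.024826
Break-even inflation = 1.024826 − 1 → 2.48%.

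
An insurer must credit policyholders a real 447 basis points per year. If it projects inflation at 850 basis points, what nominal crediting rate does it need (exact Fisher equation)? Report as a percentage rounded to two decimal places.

13.35%

(1 + i) = (1 + r)(1 + π) = 1.04470 × 1.08500 = 1.1334995
i = 1.1334995 − 1, so the required nominal rate is 13.35%.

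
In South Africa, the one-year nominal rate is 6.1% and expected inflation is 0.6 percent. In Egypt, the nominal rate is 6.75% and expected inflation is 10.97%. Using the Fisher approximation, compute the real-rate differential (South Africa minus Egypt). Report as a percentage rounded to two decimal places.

9.72%

South Africa: 6.1% − 0.6% = 5.500%
Egypt: 6.75% − 10.97% = -4.220%
Differential = 9.720% → 9.72%.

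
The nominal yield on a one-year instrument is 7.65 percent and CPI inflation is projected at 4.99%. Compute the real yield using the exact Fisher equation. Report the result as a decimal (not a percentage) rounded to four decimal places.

0.0253

By the Fisher relation, 1 + r = (1 + i)/(1 + π).
1 + r = 1.07650 / 1.04990 = 1.025336
r = 1.025336 − 1 = 2.5336%, i.e. 0.0253.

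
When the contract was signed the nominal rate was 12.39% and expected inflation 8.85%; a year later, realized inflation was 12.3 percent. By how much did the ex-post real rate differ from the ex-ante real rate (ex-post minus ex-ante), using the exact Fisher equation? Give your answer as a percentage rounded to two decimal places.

-3.17%

Ex-ante: (1 + 0.1239)/(1 + 0.0885) − 1 = 3.2522%
Ex-post: (1 + 0.1239)/(1 + 0.1230) − 1 = 0.0801%
Difference (ex-post − ex-ante) = -3.1720% → -3.17%.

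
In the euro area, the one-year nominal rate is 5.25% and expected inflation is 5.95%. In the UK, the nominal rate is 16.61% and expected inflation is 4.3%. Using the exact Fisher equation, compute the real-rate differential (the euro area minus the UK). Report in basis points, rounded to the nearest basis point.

The euro area: (1 + 0.0525)/(1 + 0.0595) − 1 = -0.6607%
The UK: (1 + 0.1661)/(1 + 0.0430) − 1 = 11.8025%
Differential = -0.6607% − 11.8025% = -12.4632% → -1246 basis points.

-1246 basis points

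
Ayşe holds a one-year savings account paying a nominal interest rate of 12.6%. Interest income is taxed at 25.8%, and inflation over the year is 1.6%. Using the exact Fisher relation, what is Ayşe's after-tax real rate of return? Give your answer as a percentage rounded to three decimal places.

After-tax nominal return = 12.6% × (1 − 0.258) = 9.3492%.
1 + r = 1.093492 / 1.01600 = 1.076272
After-tax real rate = 1.076272 − 1 → 7.627%.

7.627%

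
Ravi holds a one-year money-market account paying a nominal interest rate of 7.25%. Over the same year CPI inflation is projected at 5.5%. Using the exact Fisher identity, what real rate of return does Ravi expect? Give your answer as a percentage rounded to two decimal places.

1 + r = 1.07250 / 1.05500 = 1.016588
r = 1.016588 − 1 = 1.6588%, i.e. 1.66%.

1.66%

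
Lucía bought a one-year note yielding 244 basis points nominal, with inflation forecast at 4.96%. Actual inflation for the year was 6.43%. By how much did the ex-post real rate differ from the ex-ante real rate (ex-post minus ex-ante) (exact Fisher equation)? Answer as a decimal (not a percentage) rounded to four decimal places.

-0.0135

Ex-ante: (1 + 0.0244)/(1 + 0.0496) − 1 = -2.4009%
Ex-post: (1 + 0.0244)/(1 + 0.0643) − 1 = -3.7489%
Difference (ex-post − ex-ante) = -1.3480% → -0.0135.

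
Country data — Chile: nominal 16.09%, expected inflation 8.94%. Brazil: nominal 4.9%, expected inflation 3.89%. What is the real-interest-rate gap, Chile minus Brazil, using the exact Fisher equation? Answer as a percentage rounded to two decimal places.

5.59%

Chile: (1 + 0.1609)/(1 + 0.0894) − 1 = 6.5632%
Brazil: (1 + 0.0490)/(1 + 0.0389) − 1 = 0.9722%
Differential = 6.5632% − 0.9722% = 5.5911% → 5.59%.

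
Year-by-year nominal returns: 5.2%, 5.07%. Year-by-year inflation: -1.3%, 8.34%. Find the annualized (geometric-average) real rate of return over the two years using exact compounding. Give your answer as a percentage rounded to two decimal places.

Nominal growth factor = 1.0520 × 1.0507 = 1.10533640
Price-level growth factor = 0.9870 × 1.0834 = 1.06931580
Real growth factor = 1.10533640 / 1.06931580 = 1.03368565
Annualized real rate = 1.03368565^(1/2) − 1 = 1.6703% → 1.67%.

1.67%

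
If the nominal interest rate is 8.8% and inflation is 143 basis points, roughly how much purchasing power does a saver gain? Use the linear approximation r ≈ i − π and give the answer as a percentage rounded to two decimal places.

7.37%

r ≈ i − π = 8.8% − 1.43% = 7.37%.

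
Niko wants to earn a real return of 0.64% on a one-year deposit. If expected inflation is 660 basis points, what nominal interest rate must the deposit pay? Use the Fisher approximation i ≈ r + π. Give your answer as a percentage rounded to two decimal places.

7.24%

i ≈ r + π = 0.64% + 6.6% = 7.24%.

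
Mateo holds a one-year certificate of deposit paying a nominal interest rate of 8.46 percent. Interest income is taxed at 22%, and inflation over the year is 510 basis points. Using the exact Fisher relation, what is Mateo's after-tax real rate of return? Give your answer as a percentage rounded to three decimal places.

1.426%

After-tax nominal return = 8.46% × (1 − 0.22) = 6.5988%.
1 + r = 1.065988 / 1.05100 = 1.014261
After-tax real rate = 1.014261 − 1 → 1.426%.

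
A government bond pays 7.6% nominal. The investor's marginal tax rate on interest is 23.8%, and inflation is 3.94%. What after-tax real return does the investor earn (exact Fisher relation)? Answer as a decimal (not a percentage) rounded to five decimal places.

After-tax nominal return = 7.6% × (1 − 0.238) = 5.7912%.
1 + r = 1.057912 / 1.03940 = 1.017810
After-tax real rate = 1.017810 − 1 → 0.01781.

0.01781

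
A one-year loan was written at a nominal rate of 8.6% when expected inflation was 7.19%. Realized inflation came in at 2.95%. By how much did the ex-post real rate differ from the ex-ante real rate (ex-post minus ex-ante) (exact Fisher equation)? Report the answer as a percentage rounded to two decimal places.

4.17%

Ex-ante: (1 + 0.0860)/(1 + 0.0719) − 1 = 1.3154%
Ex-post: (1 + 0.0860)/(1 + 0.0295) − 1 = 5.4881%
Difference (ex-post − ex-ante) = 4.1727% → 4.17%.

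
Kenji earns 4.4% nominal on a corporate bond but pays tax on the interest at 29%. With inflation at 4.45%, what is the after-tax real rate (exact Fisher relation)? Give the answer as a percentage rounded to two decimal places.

After-tax nominal return = 4.4% × (1 − 0.29) = 3.1240%.
1 + r = 1.03124 / 1.04450 = 0.987305
After-tax real rate = 0.987305 − 1 → -1.27%.

-1.27%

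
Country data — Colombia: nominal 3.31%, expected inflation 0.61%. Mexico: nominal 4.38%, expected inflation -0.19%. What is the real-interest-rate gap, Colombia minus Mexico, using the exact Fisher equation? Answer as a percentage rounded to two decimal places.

-1.90%

Colombia: (1 + 0.0331)/(1 + 0.0061) − 1 = 2.6836%
Mexico: (1 + 0.0438)/(1 − 0.0019) − 1 = 4.5787%
Differential = 2.6836% − 4.5787% = -1.8951% → -1.90%.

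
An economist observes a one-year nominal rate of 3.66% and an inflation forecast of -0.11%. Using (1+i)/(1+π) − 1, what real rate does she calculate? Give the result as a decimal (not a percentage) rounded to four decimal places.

0.0377

By the Fisher equation, 1 + r = (1 + i)/(1 + π).
1 + r = 1.03660 / 0.99890 = 1.037742
r = 1.037742 − 1 = 3.7742%, i.e. 0.0377.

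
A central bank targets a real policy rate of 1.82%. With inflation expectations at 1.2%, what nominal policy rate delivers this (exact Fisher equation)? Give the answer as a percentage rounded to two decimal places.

3.04%

(1 + i) = (1 + r)(1 + π) = 1.01820 × 1.01200 = 1.0304184
i = 1.0304184 − 1, so the required nominal rate is 3.04%.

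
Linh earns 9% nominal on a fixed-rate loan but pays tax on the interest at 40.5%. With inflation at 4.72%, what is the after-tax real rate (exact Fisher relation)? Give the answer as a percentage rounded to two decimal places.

After-tax nominal return = 9% × (1 − 0.405) = 5.3550%.
1 + r = 1.05355 / 1.04720 = 1.006064
After-tax real rate = 1.006064 − 1 → 0.61%.

0.61%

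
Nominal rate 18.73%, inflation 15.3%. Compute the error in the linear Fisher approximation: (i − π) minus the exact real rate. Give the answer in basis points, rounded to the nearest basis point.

46 basis points

Approximate: r ≈ 18.730% − 15.300% = 3.4300%
Exact: (1 + 0.1873)/(1 + 0.1530) − 1 = 2.9748%
Error = 3.4300% − 2.9748% = 0.4552% → 46 basis points.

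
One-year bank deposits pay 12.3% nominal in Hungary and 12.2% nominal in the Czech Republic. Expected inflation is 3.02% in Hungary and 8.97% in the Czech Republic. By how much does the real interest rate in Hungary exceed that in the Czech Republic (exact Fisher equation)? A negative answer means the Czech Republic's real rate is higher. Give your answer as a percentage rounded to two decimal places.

Hungary: (1 + 0.1230)/(1 + 0.0302) − 1 = 9.0080%
The Czech Republic: (1 + 0.1220)/(1 + 0.0897) − 1 = 2.9641%
Differential = 9.0080% − 2.9641% = 6.0438% → 6.04%.

6.04%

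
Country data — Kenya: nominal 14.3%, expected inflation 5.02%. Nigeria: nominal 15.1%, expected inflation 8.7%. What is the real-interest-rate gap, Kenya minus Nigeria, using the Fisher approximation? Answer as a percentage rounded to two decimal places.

2.88%

Kenya: 14.3% − 5.02% = 9.280%
Nigeria: 15.1% − 8.7% = 6.400%
Differential = 2.880% → 2.88%.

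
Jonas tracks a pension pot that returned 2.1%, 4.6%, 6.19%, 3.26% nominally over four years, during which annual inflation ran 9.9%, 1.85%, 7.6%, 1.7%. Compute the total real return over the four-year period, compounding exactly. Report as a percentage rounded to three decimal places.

-4.395%

Nominal growth factor = 1.0210 × 1.0460 × 1.0619 × 1.0326 = 1.171044
Price-level growth factor = 1.0990 × 1.0185 × 1.0760 × 1.0170 = 1.224876
Real growth factor = 1.171044 / 1.224876 = 0.956051
Total real return = 0.956051 − 1 → -4.395%.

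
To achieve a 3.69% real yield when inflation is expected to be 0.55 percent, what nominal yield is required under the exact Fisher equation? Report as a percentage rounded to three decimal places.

(1 + i) = (1 + r)(1 + π) = 1.03690 × 1.00550 = 1.04260295
i = 1.04260295 − 1, so the required nominal rate is 4.260%.

4.260%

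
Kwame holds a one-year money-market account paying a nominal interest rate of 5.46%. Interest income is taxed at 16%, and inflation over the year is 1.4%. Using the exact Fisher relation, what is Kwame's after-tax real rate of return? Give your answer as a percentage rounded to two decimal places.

After-tax nominal return = 5.46% × (1 − 0.16) = 4.5864%.
1 + r = 1.045864 / 1.01400 = 1.031424
After-tax real rate = 1.031424 − 1 → 3.14%.

3.14%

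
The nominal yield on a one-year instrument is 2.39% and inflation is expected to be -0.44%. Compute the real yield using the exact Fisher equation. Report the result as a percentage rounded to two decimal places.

2.84%

By the Fisher identity, 1 + r = (1 + i)/(1 + π).
1 + r = 1.02390 / 0.99560 = 1.028425
r = 1.028425 − 1 = 2.8425%, i.e. 2.84%.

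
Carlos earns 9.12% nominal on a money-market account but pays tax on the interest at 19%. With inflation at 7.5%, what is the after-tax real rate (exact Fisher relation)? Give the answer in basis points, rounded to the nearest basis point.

-10 basis points

After-tax nominal return = 9.12% × (1 − 0.19) = 7.3872%.
1 + r = 1.073872 / 1.07500 = 0.998951
After-tax real rate = 0.998951 − 1 → -10 basis points.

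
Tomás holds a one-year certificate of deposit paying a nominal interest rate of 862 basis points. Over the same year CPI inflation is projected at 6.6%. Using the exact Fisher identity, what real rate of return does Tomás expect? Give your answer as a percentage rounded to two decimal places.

1 + r = 1.08620 / 1.06600 = 1.018949
r = 1.018949 − 1 = 1.8949%, i.e. 1.89%.

1.89%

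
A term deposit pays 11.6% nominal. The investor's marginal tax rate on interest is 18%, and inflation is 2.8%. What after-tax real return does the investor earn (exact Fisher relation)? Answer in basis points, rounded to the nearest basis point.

653 basis points

After-tax nominal return = 11.6% × (1 − 0.18) = 9.5120%.
1 + r = 1.09512 / 1.02800 = 1.065292
After-tax real rate = 1.065292 − 1 → 653 basis points.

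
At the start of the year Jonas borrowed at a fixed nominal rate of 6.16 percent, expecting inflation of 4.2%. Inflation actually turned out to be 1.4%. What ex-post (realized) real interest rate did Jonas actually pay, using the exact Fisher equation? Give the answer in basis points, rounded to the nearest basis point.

Ex-post: (1 + 0.0616)/(1 + 0.0140) − 1 = 4.6943%
So the realized real rate is 469 basis points.

469 basis points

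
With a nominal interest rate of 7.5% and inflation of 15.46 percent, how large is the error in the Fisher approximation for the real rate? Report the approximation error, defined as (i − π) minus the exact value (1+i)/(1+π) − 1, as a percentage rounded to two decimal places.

-1.07%

Approximate: r ≈ 7.500% − 15.460% = -7.9600%
Exact: (1 + 0.0750)/(1 + 0.1546) − 1 = -6.8942%
Error = -7.9600% − (-6.8942%) = -1.0658% → -1.07%.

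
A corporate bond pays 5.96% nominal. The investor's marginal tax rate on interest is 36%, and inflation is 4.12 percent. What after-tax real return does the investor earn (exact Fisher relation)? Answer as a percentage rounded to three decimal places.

After-tax nominal return = 5.96% × (1 − 0.36) = 3.8144%.
1 + r = 1.038144 / 1.04120 = 0.9970649
After-tax real rate = 0.9970649 − 1 → -0.294%.

-0.294%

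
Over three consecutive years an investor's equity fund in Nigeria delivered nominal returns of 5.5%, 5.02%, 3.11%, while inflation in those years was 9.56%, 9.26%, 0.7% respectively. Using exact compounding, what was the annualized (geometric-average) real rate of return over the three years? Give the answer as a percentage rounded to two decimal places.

Compound the nominal returns: 1.0550 × 1.0502 × 1.0311 = 1.14241859.
Compound inflation: 1.0956 × 1.0926 × 1.0070 = 1.20543193.
Deflate: 1.14241859 / 1.20543193 = 0.94772551.
Annualized real rate = 0.94772551^(1/3) − 1 = -1.7738% → -1.77%.

-1.77%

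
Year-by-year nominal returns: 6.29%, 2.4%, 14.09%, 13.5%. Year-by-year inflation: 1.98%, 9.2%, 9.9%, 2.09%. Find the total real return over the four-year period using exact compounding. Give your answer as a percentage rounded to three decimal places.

12.802%

Nominal growth factor = 1.0629 × 1.0240 × 1.1409 × 1.1350 = 1.409405
Price-level growth factor = 1.0198 × 1.0920 × 1.0990 × 1.0209 = 1.249449
Real growth factor = 1.409405 / 1.249449 = 1.128021
Total real return = 1.128021 − 1 → 12.802%.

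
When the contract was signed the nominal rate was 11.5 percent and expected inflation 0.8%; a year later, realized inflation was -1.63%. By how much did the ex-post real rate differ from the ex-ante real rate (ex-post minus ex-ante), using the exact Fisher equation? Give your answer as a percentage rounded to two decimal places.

Ex-ante: (1 + 0.1150)/(1 + 0.0080) − 1 = 10.6151%
Ex-post: (1 + 0.1150)/(1 − 0.0163) − 1 = 13.3476%
Difference (ex-post − ex-ante) = 2.7325% → 2.73%.

2.73%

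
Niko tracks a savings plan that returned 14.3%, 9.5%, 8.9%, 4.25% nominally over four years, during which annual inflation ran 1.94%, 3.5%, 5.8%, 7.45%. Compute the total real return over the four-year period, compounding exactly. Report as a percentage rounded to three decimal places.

18.464%

Compound the nominal returns: 1.1430 × 1.0950 × 1.0890 × 1.0425 = 1.420903.
Compound inflation: 1.0194 × 1.0350 × 1.0580 × 1.0745 = 1.199436.
Deflate: 1.420903 / 1.199436 = 1.184642.
Total real return = 1.184642 − 1 → 18.464%.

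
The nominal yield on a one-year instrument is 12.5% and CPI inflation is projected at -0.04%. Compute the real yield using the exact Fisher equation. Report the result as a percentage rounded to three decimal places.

12.545%

1 + r = 1.12500 / 0.99960 = 1.125450
r = 1.125450 − 1 = 12.5450%, i.e. 12.545%.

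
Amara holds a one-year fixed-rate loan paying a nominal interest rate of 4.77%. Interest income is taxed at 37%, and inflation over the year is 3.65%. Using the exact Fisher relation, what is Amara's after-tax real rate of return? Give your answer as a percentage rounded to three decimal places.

-0.622%

After-tax nominal return = 4.77% × (1 − 0.37) = 3.0051%.
1 + r = 1.030051 / 1.03650 = 0.993778
After-tax real rate = 0.993778 − 1 → -0.622%.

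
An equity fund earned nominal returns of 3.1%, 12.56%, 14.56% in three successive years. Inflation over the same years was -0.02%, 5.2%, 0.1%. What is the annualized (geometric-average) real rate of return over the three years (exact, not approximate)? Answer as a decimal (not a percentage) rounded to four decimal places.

Nominal growth factor = 1.0310 × 1.1256 × 1.1456 = 1.32946147
Price-level growth factor = 0.9998 × 1.0520 × 1.0010 = 1.05284139
Real growth factor = 1.32946147 / 1.05284139 = 1.26273671
Annualized real rate = 1.26273671^(1/3) − 1 = 8.0864% → 0.0809.

0.0809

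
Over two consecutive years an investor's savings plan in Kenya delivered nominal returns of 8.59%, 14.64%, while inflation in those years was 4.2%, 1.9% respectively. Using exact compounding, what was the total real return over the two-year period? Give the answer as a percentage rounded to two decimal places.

Nominal growth factor = 1.0859 × 1.1464 = 1.244876
Price-level growth factor = 1.0420 × 1.0190 = 1.061798
Real growth factor = 1.244876 / 1.061798 = 1.172422
Total real return = 1.172422 − 1 → 17.24%.

17.24%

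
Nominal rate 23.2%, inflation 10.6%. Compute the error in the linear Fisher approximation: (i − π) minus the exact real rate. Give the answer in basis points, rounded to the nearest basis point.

Approximate: r ≈ 23.200% − 10.600% = 12.6000%
Exact: (1 + 0.2320)/(1 + 0.1060) − 1 = 11.3924%
Error = 12.6000% − 11.3924% = 1.2076% → 121 basis points.

121 basis points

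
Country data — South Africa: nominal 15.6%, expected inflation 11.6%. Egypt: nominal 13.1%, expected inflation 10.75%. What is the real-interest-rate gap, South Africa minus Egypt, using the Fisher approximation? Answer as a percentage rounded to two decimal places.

South Africa: 15.6% − 11.6% = 4.000%
Egypt: 13.1% − 10.75% = 2.350%
Differential = 1.650% → 1.65%.

1.65%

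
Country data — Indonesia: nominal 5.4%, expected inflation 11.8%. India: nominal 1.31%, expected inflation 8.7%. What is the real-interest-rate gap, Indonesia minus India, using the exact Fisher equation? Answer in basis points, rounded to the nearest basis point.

Indonesia: (1 + 0.0540)/(1 + 0.1180) − 1 = -5.7245%
India: (1 + 0.0131)/(1 + 0.0870) − 1 = -6.7985%
Differential = -5.7245% − (-6.7985%) = 1.0740% → 107 basis points.

107 basis points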